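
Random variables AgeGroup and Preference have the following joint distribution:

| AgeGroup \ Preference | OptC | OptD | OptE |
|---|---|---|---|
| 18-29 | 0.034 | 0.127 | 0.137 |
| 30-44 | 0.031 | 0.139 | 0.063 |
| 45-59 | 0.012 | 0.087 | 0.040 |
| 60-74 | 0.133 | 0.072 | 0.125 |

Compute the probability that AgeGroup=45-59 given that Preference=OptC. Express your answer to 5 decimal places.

0.05714

P(Preference=OptC) = 0.034 + 0.031 + 0.012 + 0.133 = 0.210.
P(AgeGroup=45-59 | Preference=OptC) = 0.012/0.210 = 0.05714.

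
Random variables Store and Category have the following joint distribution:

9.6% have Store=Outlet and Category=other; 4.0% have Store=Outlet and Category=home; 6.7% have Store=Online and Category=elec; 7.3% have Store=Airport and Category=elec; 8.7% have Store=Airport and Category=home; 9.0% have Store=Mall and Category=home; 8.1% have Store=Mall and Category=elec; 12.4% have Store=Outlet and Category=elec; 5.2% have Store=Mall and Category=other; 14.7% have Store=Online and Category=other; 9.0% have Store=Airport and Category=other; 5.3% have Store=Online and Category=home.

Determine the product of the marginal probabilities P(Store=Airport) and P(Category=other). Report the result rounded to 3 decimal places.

0.096

P(Store=Airport) = 0.073 + 0.087 + 0.090 = 0.250.
P(Category=other) = 0.052 + 0.090 + 0.096 + 0.147 = 0.385.
Product: 0.250 × 0.385 = 0.096.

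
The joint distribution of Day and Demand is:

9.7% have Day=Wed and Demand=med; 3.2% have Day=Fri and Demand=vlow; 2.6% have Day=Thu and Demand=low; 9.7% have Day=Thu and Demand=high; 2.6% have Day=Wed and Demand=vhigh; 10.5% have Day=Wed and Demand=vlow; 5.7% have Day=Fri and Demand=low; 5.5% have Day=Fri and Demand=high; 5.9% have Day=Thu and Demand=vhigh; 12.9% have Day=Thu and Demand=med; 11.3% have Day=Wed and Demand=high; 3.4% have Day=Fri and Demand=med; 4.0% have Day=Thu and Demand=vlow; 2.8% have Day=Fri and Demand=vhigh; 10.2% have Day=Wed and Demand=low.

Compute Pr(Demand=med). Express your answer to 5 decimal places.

0.26000

P(Demand=med) = 0.097 + 0.129 + 0.034 = 0.260.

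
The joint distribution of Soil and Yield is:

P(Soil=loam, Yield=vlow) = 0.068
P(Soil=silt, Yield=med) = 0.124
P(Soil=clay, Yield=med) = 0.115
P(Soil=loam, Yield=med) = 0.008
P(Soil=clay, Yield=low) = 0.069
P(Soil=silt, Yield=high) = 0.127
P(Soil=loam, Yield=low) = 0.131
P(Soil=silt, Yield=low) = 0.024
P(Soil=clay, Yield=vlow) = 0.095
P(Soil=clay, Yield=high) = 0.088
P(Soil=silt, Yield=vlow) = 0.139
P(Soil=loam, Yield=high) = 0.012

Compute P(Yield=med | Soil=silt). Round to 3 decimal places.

P(Soil=silt) = 0.139 + 0.024 + 0.124 + 0.127 = 0.414.
P(Yield=med | Soil=silt) = 0.124/0.414 = 0.300.

0.300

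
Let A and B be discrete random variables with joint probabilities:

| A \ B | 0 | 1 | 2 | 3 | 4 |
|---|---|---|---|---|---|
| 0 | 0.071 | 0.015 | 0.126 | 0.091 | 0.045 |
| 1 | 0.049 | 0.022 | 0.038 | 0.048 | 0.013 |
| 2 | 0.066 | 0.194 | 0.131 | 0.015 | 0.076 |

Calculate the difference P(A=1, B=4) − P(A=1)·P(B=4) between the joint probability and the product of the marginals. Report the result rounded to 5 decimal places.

P(A=1) = 0.049 + 0.022 + 0.038 + 0.048 + 0.013 = 0.170.
P(B=4) = 0.045 + 0.013 + 0.076 = 0.134.
P(A=1, B=4) − P(A=1)P(B=4) = 0.013 − 0.170×0.134 = -0.00978.

-0.00978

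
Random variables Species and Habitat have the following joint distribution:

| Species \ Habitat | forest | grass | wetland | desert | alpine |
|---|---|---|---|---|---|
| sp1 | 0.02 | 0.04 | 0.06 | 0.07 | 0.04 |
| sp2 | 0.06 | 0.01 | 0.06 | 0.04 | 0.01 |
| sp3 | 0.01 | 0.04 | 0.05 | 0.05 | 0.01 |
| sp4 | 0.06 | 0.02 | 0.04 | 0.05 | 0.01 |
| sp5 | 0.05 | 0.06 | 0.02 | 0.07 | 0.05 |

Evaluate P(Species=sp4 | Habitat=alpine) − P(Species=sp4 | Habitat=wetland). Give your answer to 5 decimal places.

P(Habitat=alpine) = 0.04 + 0.01 + 0.01 + 0.01 + 0.05 = 0.12; P(Species=sp4 | Habitat=alpine) = 0.01/0.12 = 0.083333.
P(Habitat=wetland) = 0.06 + 0.06 + 0.05 + 0.04 + 0.02 = 0.23; P(Species=sp4 | Habitat=wetland) = 0.04/0.23 = 0.173913.
Difference = -0.09058.

-0.09058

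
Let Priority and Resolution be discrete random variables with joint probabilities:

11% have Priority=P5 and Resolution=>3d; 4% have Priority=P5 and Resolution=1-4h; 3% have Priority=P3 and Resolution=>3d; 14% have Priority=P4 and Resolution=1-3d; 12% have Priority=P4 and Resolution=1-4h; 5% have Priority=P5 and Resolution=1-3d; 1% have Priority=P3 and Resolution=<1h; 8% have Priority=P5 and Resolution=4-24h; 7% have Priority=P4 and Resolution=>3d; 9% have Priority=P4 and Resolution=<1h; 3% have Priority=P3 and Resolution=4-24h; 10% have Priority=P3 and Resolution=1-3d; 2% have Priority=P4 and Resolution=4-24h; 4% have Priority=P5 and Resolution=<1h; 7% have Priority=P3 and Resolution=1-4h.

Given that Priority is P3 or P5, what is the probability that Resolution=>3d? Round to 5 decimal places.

0.25000

P(Priority=P3) = 0.01 + 0.07 + 0.03 + 0.10 + 0.03 = 0.24.
P(Priority=P5) = 0.04 + 0.04 + 0.08 + 0.05 + 0.11 = 0.32.
P(Priority ∈ {P3, P5}) = 0.24 + 0.32 = 0.56; P(Resolution=>3d, Priority ∈ {P3, P5}) = 0.03 + 0.11 = 0.14.
P(Resolution=>3d | Priority ∈ {P3, P5}) = 0.14/0.56 = 0.25000.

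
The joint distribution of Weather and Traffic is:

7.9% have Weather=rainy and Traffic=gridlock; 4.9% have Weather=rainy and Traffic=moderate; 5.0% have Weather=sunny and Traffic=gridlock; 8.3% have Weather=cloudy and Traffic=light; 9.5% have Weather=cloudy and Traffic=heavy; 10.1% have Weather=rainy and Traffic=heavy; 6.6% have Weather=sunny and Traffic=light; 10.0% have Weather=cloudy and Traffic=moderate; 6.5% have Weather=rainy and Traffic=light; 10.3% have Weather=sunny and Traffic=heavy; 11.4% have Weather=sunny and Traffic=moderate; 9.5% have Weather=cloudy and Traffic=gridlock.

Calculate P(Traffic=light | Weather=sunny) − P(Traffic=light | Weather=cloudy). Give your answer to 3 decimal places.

P(Weather=sunny) = 0.066 + 0.114 + 0.103 + 0.050 = 0.333; P(Traffic=light | Weather=sunny) = 0.066/0.333 = 0.1982.
P(Weather=cloudy) = 0.083 + 0.100 + 0.095 + 0.095 = 0.373; P(Traffic=light | Weather=cloudy) = 0.083/0.373 = 0.2225.
Difference = -0.024.

-0.024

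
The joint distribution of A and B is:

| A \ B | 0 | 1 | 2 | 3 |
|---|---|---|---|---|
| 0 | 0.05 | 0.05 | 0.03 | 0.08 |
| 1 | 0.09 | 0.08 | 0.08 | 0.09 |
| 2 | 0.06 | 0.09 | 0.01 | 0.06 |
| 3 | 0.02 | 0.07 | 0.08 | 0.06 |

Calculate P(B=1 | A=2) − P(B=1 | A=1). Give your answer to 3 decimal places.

0.174

P(A=2) = 0.06 + 0.09 + 0.01 + 0.06 = 0.22; P(B=1 | A=2) = 0.09/0.22 = 0.4091.
P(A=1) = 0.09 + 0.08 + 0.08 + 0.09 = 0.34; P(B=1 | A=1) = 0.08/0.34 = 0.2353.
Difference = 0.174.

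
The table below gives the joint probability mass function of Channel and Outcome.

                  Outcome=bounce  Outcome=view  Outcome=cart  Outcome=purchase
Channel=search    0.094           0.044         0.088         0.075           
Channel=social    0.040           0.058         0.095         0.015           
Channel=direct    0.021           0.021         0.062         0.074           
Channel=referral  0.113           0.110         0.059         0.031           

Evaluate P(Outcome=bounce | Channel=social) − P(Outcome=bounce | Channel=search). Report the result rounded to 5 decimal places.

-0.11998

P(Channel=social) = 0.040 + 0.058 + 0.095 + 0.015 = 0.208; P(Outcome=bounce | Channel=social) = 0.040/0.208 = 0.192308.
P(Channel=search) = 0.094 + 0.044 + 0.088 + 0.075 = 0.301; P(Outcome=bounce | Channel=search) = 0.094/0.301 = 0.312292.
Difference = -0.11998.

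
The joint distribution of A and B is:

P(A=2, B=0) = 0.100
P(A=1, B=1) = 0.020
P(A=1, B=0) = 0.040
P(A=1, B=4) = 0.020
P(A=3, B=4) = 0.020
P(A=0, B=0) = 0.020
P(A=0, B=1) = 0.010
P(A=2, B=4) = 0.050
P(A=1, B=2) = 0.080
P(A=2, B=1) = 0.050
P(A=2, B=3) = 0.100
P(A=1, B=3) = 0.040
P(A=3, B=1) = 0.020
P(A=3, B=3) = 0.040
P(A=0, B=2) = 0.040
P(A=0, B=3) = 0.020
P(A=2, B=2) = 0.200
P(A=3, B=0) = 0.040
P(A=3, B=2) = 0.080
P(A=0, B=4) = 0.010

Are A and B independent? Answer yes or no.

yes

Every cell satisfies P(A,B) = P(A)·P(B). For instance P(A=3) = 0.200, P(B=4) = 0.100, and 0.200×0.100 = 0.020 matches the joint entry. So A and B are independent.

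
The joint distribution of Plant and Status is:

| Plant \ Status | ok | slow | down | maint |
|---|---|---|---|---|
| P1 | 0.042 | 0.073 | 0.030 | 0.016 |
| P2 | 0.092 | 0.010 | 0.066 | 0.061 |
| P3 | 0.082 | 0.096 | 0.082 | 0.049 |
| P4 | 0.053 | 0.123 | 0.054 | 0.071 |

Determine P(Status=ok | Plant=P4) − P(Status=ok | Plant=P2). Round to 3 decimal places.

P(Plant=P4) = 0.053 + 0.123 + 0.054 + 0.071 = 0.301; P(Status=ok | Plant=P4) = 0.053/0.301 = 0.1761.
P(Plant=P2) = 0.092 + 0.010 + 0.066 + 0.061 = 0.229; P(Status=ok | Plant=P2) = 0.092/0.229 = 0.4017.
Difference = -0.226.

-0.226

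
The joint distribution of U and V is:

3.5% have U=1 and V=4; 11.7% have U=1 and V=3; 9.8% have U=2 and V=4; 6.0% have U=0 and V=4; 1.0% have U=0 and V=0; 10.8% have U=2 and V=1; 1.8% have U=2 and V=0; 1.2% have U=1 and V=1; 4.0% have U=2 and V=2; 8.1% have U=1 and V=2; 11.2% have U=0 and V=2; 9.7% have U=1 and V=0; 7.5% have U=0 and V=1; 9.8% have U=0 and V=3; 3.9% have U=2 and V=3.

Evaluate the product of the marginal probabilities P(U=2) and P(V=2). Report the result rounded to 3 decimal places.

P(U=2) = 0.018 + 0.108 + 0.040 + 0.039 + 0.098 = 0.303.
P(V=2) = 0.112 + 0.081 + 0.040 = 0.233.
Product: 0.303 × 0.233 = 0.071.

0.071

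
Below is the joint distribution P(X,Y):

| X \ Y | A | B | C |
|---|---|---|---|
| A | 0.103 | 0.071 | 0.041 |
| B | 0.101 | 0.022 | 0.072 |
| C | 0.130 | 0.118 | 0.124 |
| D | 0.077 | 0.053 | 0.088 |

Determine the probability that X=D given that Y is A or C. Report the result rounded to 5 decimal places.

P(Y=A) = 0.103 + 0.101 + 0.130 + 0.077 = 0.411.
P(Y=C) = 0.041 + 0.072 + 0.124 + 0.088 = 0.325.
P(Y ∈ {A, C}) = 0.411 + 0.325 = 0.736; P(X=D, Y ∈ {A, C}) = 0.077 + 0.088 = 0.165.
P(X=D | Y ∈ {A, C}) = 0.165/0.736 = 0.22418.

0.22418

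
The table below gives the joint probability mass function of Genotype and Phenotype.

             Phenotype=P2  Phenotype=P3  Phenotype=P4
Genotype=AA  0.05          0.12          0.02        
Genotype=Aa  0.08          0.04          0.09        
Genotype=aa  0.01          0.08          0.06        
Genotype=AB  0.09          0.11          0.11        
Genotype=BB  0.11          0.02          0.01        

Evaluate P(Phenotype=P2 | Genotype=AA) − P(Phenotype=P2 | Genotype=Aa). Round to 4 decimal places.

P(Genotype=AA) = 0.05 + 0.12 + 0.02 = 0.19; P(Phenotype=P2 | Genotype=AA) = 0.05/0.19 = 0.26316.
P(Genotype=Aa) = 0.08 + 0.04 + 0.09 = 0.21; P(Phenotype=P2 | Genotype=Aa) = 0.08/0.21 = 0.38095.
Difference = -0.1178.

-0.1178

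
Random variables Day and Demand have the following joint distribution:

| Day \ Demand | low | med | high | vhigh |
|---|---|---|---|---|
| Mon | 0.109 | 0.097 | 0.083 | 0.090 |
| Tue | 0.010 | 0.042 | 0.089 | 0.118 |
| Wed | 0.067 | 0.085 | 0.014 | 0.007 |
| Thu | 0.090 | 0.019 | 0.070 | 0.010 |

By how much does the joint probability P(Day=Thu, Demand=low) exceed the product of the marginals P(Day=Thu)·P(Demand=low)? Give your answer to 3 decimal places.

0.038

P(Day=Thu) = 0.090 + 0.019 + 0.070 + 0.010 = 0.189.
P(Demand=low) = 0.109 + 0.010 + 0.067 + 0.090 = 0.276.
P(Day=Thu, Demand=low) − P(Day=Thu)P(Demand=low) = 0.090 − 0.189×0.276 = 0.038.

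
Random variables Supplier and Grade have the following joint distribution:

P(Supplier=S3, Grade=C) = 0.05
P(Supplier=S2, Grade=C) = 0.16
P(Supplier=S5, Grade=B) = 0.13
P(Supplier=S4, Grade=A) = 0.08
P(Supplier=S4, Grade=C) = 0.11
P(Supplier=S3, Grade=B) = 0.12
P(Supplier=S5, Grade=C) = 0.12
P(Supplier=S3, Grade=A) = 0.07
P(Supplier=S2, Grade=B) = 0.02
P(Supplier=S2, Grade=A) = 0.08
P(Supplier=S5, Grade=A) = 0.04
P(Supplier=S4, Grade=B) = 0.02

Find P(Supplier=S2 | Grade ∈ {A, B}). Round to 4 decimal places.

P(Grade=A) = 0.08 + 0.07 + 0.08 + 0.04 = 0.27.
P(Grade=B) = 0.02 + 0.12 + 0.02 + 0.13 = 0.29.
P(Grade ∈ {A, B}) = 0.27 + 0.29 = 0.56; P(Supplier=S2, Grade ∈ {A, B}) = 0.08 + 0.02 = 0.10.
P(Supplier=S2 | Grade ∈ {A, B}) = 0.10/0.56 = 0.1786.

0.1786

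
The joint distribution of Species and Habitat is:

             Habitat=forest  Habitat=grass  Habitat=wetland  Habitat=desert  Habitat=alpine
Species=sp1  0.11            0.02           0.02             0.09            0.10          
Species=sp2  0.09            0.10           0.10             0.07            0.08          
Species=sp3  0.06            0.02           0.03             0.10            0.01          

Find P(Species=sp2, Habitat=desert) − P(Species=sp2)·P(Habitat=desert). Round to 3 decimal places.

P(Species=sp2) = 0.09 + 0.10 + 0.10 + 0.07 + 0.08 = 0.44.
P(Habitat=desert) = 0.09 + 0.07 + 0.10 = 0.26.
P(Species=sp2, Habitat=desert) − P(Species=sp2)P(Habitat=desert) = 0.07 − 0.44×0.26 = -0.044.

-0.044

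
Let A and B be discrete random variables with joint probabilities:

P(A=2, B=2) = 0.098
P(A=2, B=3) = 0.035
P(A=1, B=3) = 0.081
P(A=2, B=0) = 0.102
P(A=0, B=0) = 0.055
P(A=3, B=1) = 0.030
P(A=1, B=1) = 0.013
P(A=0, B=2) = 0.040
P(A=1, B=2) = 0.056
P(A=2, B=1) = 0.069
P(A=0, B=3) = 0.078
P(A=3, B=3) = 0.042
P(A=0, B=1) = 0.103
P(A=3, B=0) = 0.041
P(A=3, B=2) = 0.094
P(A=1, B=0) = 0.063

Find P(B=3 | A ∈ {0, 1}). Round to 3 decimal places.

0.325

P(A=0) = 0.055 + 0.103 + 0.040 + 0.078 = 0.276.
P(A=1) = 0.063 + 0.013 + 0.056 + 0.081 = 0.213.
P(A ∈ {0, 1}) = 0.276 + 0.213 = 0.489; P(B=3, A ∈ {0, 1}) = 0.078 + 0.081 = 0.159.
P(B=3 | A ∈ {0, 1}) = 0.159/0.489 = 0.325.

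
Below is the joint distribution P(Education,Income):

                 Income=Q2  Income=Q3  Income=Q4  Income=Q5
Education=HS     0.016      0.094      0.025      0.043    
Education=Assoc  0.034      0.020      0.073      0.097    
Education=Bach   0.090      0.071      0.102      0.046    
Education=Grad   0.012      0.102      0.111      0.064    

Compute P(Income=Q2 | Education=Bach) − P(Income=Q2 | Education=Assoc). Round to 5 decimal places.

P(Education=Bach) = 0.090 + 0.071 + 0.102 + 0.046 = 0.309; P(Income=Q2 | Education=Bach) = 0.090/0.309 = 0.291262.
P(Education=Assoc) = 0.034 + 0.020 + 0.073 + 0.097 = 0.224; P(Income=Q2 | Education=Assoc) = 0.034/0.224 = 0.151786.
Difference = 0.13948.

0.13948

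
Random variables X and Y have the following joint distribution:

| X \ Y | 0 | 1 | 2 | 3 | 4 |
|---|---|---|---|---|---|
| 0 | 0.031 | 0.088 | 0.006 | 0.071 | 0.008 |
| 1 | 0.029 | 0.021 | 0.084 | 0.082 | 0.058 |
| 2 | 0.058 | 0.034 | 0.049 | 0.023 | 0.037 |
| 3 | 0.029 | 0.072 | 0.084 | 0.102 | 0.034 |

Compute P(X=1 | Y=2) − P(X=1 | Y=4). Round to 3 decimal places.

P(Y=2) = 0.006 + 0.084 + 0.049 + 0.084 = 0.223; P(X=1 | Y=2) = 0.084/0.223 = 0.3767.
P(Y=4) = 0.008 + 0.058 + 0.037 + 0.034 = 0.137; P(X=1 | Y=4) = 0.058/0.137 = 0.4234.
Difference = -0.047.

-0.047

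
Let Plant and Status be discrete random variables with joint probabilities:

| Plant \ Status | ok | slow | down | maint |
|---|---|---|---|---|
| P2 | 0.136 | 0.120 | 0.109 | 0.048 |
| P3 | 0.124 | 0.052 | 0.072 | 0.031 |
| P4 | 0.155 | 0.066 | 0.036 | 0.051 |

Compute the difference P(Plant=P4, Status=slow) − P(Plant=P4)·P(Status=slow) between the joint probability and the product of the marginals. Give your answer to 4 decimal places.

-0.0073

P(Plant=P4) = 0.155 + 0.066 + 0.036 + 0.051 = 0.308.
P(Status=slow) = 0.120 + 0.052 + 0.066 = 0.238.
P(Plant=P4, Status=slow) − P(Plant=P4)P(Status=slow) = 0.066 − 0.308×0.238 = -0.0073.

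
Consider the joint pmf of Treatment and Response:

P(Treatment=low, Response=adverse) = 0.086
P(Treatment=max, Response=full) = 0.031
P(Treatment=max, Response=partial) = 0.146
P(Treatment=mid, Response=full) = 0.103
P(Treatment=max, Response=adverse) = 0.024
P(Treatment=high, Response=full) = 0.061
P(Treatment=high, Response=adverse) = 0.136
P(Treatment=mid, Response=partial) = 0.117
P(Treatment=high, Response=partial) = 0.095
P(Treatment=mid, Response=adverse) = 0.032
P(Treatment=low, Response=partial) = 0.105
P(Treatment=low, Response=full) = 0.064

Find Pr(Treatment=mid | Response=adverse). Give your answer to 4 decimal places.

P(Response=adverse) = 0.086 + 0.032 + 0.136 + 0.024 = 0.278.
P(Treatment=mid | Response=adverse) = 0.032/0.278 = 0.1151.

0.1151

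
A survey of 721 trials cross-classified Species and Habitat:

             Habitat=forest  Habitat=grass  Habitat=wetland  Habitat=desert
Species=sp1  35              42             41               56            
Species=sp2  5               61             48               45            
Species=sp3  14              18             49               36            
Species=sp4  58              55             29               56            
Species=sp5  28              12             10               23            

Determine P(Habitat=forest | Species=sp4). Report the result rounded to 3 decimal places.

Total with Species=sp4: 58 + 55 + 29 + 56 = 198.
P(Habitat=forest | Species=sp4) = 58/198 = 0.293.

0.293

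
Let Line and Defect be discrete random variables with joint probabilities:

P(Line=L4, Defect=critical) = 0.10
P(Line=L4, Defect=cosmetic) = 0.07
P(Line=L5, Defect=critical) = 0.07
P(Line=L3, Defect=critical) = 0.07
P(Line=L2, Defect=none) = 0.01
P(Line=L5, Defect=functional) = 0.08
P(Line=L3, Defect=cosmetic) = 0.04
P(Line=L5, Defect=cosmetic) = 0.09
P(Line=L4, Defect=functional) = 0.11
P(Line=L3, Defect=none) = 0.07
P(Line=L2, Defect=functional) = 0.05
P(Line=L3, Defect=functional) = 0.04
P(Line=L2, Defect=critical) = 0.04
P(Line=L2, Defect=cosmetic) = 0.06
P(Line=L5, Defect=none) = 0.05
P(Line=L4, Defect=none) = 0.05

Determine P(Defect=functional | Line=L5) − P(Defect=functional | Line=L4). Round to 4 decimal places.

P(Line=L5) = 0.05 + 0.09 + 0.08 + 0.07 = 0.29; P(Defect=functional | Line=L5) = 0.08/0.29 = 0.27586.
P(Line=L4) = 0.05 + 0.07 + 0.11 + 0.10 = 0.33; P(Defect=functional | Line=L4) = 0.11/0.33 = 0.33333.
Difference = -0.0575.

-0.0575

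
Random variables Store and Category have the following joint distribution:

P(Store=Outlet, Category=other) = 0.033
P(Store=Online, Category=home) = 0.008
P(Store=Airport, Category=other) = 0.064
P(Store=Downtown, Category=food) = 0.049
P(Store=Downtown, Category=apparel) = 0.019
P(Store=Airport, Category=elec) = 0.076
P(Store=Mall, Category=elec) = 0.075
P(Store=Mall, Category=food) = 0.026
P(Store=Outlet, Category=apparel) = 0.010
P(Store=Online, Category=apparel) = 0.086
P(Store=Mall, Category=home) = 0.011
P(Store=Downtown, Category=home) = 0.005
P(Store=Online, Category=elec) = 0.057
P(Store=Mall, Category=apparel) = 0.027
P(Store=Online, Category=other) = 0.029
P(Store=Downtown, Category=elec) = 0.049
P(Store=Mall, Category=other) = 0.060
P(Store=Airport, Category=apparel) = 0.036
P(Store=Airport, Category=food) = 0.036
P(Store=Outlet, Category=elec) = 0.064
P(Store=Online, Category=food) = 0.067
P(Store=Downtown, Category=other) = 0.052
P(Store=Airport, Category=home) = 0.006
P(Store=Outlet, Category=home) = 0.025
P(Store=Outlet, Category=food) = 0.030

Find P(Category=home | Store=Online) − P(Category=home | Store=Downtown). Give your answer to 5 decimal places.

P(Store=Online) = 0.067 + 0.086 + 0.057 + 0.008 + 0.029 = 0.247; P(Category=home | Store=Online) = 0.008/0.247 = 0.032389.
P(Store=Downtown) = 0.049 + 0.019 + 0.049 + 0.005 + 0.052 = 0.174; P(Category=home | Store=Downtown) = 0.005/0.174 = 0.028736.
Difference = 0.00365.

0.00365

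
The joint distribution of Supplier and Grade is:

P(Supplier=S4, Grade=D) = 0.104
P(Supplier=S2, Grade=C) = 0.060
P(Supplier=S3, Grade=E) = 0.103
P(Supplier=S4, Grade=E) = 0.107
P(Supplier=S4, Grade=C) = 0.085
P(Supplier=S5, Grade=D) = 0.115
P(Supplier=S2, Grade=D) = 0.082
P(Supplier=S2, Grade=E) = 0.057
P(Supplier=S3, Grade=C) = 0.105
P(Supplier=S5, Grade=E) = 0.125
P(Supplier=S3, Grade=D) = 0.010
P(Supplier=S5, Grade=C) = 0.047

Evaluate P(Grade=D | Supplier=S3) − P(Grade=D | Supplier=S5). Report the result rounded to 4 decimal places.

P(Supplier=S3) = 0.105 + 0.010 + 0.103 = 0.218; P(Grade=D | Supplier=S3) = 0.010/0.218 = 0.04587.
P(Supplier=S5) = 0.047 + 0.115 + 0.125 = 0.287; P(Grade=D | Supplier=S5) = 0.115/0.287 = 0.40070.
Difference = -0.3548.

-0.3548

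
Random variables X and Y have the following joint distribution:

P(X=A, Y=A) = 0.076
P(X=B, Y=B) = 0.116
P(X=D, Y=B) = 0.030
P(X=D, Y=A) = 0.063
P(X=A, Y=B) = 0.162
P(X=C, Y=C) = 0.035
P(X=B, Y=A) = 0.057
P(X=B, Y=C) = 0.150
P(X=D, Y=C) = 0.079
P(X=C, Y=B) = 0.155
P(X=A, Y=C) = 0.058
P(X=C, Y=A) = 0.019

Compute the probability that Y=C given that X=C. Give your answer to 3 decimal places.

P(X=C) = 0.019 + 0.155 + 0.035 = 0.209.
P(Y=C | X=C) = 0.035/0.209 = 0.167.

0.167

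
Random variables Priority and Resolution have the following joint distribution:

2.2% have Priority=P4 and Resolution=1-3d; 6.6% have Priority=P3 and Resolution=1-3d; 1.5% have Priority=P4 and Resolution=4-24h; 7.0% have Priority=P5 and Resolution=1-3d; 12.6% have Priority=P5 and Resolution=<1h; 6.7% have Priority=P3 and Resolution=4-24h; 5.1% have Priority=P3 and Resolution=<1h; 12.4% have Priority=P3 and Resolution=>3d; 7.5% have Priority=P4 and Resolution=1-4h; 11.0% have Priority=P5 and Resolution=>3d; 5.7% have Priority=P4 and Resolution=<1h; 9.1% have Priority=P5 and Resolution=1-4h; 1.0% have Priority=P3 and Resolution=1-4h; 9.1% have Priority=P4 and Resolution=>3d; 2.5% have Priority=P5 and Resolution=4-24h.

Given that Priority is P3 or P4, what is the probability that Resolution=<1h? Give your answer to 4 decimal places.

0.1869

P(Priority=P3) = 0.051 + 0.010 + 0.067 + 0.066 + 0.124 = 0.318.
P(Priority=P4) = 0.057 + 0.075 + 0.015 + 0.022 + 0.091 = 0.260.
P(Priority ∈ {P3, P4}) = 0.318 + 0.260 = 0.578; P(Resolution=<1h, Priority ∈ {P3, P4}) = 0.051 + 0.057 = 0.108.
P(Resolution=<1h | Priority ∈ {P3, P4}) = 0.108/0.578 = 0.1869.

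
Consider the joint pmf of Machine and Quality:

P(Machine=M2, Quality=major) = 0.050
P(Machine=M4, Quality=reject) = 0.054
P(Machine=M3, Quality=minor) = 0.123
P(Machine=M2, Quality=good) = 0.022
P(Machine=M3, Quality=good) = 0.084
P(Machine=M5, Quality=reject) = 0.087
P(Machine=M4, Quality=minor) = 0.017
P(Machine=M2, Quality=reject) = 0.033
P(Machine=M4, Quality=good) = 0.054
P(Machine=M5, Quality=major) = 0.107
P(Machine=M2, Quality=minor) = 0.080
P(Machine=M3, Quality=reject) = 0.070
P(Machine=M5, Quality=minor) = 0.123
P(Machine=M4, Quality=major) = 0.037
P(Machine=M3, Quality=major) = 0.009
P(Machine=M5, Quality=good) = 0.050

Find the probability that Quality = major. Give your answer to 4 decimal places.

P(Quality=major) = 0.050 + 0.009 + 0.037 + 0.107 = 0.203.

0.2030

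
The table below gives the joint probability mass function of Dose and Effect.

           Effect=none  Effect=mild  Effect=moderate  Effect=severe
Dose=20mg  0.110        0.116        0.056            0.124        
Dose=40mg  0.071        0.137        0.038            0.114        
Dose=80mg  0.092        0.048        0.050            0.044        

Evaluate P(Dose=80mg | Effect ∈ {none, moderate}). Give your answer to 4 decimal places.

0.3405

P(Effect=none) = 0.110 + 0.071 + 0.092 = 0.273.
P(Effect=moderate) = 0.056 + 0.038 + 0.050 = 0.144.
P(Effect ∈ {none, moderate}) = 0.273 + 0.144 = 0.417; P(Dose=80mg, Effect ∈ {none, moderate}) = 0.092 + 0.050 = 0.142.
P(Dose=80mg | Effect ∈ {none, moderate}) = 0.142/0.417 = 0.3405.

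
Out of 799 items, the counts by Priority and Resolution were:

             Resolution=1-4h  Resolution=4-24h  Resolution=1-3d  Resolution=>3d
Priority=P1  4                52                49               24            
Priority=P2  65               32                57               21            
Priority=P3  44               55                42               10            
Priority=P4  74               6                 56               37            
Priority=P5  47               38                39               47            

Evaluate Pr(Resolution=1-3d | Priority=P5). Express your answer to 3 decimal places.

0.228

Total with Priority=P5: 47 + 38 + 39 + 47 = 171.
P(Resolution=1-3d | Priority=P5) = 39/171 = 0.228.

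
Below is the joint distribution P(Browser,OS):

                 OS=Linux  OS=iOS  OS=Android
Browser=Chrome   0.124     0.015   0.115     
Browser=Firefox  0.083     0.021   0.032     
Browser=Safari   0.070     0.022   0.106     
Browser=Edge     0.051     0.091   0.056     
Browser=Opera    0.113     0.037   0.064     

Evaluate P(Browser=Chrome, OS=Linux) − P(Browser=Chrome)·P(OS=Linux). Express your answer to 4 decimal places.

0.0120

P(Browser=Chrome) = 0.124 + 0.015 + 0.115 = 0.254.
P(OS=Linux) = 0.124 + 0.083 + 0.070 + 0.051 + 0.113 = 0.441.
P(Browser=Chrome, OS=Linux) − P(Browser=Chrome)P(OS=Linux) = 0.124 − 0.254×0.441 = 0.0120.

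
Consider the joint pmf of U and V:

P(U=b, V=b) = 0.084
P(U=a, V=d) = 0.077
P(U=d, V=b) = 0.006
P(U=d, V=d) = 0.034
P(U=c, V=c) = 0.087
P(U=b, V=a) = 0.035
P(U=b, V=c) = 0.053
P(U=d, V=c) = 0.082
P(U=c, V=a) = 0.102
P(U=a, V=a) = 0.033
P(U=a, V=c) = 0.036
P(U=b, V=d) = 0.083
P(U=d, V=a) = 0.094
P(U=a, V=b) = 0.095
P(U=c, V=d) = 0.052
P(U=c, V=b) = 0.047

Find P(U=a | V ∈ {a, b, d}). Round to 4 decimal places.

P(V=a) = 0.033 + 0.035 + 0.102 + 0.094 = 0.264.
P(V=b) = 0.095 + 0.084 + 0.047 + 0.006 = 0.232.
P(V=d) = 0.077 + 0.083 + 0.052 + 0.034 = 0.246.
P(V ∈ {a, b, d}) = 0.264 + 0.232 + 0.246 = 0.742; P(U=a, V ∈ {a, b, d}) = 0.033 + 0.095 + 0.077 = 0.205.
P(U=a | V ∈ {a, b, d}) = 0.205/0.742 = 0.2763.

0.2763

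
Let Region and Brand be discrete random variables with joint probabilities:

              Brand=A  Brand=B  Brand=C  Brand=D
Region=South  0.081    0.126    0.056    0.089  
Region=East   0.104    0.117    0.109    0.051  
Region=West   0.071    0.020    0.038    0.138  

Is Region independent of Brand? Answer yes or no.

P(Region=West) = 0.267 and P(Brand=D) = 0.278, so their product is 0.07423, but P(Region=West, Brand=D) = 0.138. Since these differ, Region and Brand are not independent.

no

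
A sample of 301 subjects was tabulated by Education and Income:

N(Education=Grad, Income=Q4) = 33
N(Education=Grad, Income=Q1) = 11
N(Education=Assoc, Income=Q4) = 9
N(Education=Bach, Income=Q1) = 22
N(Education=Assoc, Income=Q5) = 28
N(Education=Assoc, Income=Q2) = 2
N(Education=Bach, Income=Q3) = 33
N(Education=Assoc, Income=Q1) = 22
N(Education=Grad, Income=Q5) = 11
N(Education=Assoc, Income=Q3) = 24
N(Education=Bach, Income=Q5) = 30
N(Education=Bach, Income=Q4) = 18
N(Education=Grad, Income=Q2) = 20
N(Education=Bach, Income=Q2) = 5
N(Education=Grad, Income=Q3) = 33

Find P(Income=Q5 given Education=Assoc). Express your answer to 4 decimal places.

0.3294

Total with Education=Assoc: 22 + 2 + 24 + 9 + 28 = 85.
P(Income=Q5 | Education=Assoc) = 28/85 = 0.3294.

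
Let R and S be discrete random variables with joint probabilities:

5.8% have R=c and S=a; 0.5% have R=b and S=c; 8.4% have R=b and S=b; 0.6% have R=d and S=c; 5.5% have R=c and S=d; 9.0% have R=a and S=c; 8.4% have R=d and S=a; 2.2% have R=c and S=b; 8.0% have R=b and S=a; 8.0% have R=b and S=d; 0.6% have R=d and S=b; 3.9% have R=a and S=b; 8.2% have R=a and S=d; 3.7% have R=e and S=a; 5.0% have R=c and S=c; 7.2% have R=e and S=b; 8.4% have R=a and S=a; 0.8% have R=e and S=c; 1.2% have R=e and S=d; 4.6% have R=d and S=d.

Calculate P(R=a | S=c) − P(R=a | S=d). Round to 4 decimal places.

0.2679

P(S=c) = 0.090 + 0.005 + 0.050 + 0.006 + 0.008 = 0.159; P(R=a | S=c) = 0.090/0.159 = 0.56604.
P(S=d) = 0.082 + 0.080 + 0.055 + 0.046 + 0.012 = 0.275; P(R=a | S=d) = 0.082/0.275 = 0.29818.
Difference = 0.2679.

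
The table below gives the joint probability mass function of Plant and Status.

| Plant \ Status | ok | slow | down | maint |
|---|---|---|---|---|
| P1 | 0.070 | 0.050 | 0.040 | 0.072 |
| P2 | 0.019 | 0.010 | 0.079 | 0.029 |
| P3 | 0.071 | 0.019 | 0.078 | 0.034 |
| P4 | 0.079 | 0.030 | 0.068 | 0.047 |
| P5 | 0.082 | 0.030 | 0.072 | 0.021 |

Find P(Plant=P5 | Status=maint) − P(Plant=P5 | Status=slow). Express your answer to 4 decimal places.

P(Status=maint) = 0.072 + 0.029 + 0.034 + 0.047 + 0.021 = 0.203; P(Plant=P5 | Status=maint) = 0.021/0.203 = 0.10345.
P(Status=slow) = 0.050 + 0.010 + 0.019 + 0.030 + 0.030 = 0.139; P(Plant=P5 | Status=slow) = 0.030/0.139 = 0.21583.
Difference = -0.1124.

-0.1124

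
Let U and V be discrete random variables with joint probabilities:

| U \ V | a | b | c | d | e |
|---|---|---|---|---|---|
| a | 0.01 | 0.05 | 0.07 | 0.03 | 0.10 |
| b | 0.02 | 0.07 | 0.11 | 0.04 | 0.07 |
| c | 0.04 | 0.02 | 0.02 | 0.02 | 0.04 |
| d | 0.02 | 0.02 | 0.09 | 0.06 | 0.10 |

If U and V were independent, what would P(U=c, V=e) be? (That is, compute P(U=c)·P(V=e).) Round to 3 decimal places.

0.043

P(U=c) = 0.04 + 0.02 + 0.02 + 0.02 + 0.04 = 0.14.
P(V=e) = 0.10 + 0.07 + 0.04 + 0.10 = 0.31.
Product: 0.14 × 0.31 = 0.043.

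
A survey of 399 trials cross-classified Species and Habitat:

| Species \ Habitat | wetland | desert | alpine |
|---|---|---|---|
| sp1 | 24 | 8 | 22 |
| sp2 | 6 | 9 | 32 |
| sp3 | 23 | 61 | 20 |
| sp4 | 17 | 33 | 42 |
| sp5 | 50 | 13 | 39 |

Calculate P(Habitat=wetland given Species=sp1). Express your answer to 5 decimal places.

0.44444

Total with Species=sp1: 24 + 8 + 22 = 54.
P(Habitat=wetland | Species=sp1) = 24/54 = 0.44444.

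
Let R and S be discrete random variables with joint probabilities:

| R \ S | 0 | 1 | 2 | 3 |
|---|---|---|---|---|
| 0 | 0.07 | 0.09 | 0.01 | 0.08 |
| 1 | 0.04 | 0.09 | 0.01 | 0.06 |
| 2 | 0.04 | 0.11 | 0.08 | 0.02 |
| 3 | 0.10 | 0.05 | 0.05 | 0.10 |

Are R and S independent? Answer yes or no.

no

P(R=3) = 0.30 and P(S=1) = 0.34, so their product is 0.1020, but P(R=3, S=1) = 0.05. Since these differ, R and S are not independent.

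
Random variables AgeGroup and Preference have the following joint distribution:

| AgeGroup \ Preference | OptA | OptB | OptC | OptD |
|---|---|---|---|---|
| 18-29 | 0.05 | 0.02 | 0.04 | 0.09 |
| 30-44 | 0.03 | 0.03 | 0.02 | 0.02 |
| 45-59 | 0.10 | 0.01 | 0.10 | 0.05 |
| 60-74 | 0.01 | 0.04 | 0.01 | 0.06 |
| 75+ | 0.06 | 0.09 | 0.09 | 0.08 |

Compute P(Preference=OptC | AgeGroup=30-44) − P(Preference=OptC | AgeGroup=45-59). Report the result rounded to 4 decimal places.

-0.1846

P(AgeGroup=30-44) = 0.03 + 0.03 + 0.02 + 0.02 = 0.10; P(Preference=OptC | AgeGroup=30-44) = 0.02/0.10 = 0.20000.
P(AgeGroup=45-59) = 0.10 + 0.01 + 0.10 + 0.05 = 0.26; P(Preference=OptC | AgeGroup=45-59) = 0.10/0.26 = 0.38462.
Difference = -0.1846.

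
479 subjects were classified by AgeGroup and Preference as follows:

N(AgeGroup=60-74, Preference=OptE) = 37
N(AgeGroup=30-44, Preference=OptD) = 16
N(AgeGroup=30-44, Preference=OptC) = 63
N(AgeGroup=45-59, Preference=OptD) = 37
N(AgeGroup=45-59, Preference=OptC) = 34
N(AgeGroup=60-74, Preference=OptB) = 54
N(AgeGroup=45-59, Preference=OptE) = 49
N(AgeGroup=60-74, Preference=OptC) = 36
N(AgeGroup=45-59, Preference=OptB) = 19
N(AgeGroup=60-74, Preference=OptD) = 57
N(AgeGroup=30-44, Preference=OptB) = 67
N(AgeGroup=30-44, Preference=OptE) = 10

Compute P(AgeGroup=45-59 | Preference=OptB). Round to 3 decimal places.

0.136

Total with Preference=OptB: 67 + 19 + 54 = 140.
P(AgeGroup=45-59 | Preference=OptB) = 19/140 = 0.136.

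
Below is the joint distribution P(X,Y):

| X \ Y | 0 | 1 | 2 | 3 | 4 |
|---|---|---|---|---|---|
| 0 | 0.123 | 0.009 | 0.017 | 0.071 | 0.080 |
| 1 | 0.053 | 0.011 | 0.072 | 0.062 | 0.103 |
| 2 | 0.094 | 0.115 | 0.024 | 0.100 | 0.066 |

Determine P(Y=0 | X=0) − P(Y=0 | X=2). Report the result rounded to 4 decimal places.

0.1744

P(X=0) = 0.123 + 0.009 + 0.017 + 0.071 + 0.080 = 0.300; P(Y=0 | X=0) = 0.123/0.300 = 0.41000.
P(X=2) = 0.094 + 0.115 + 0.024 + 0.100 + 0.066 = 0.399; P(Y=0 | X=2) = 0.094/0.399 = 0.23559.
Difference = 0.1744.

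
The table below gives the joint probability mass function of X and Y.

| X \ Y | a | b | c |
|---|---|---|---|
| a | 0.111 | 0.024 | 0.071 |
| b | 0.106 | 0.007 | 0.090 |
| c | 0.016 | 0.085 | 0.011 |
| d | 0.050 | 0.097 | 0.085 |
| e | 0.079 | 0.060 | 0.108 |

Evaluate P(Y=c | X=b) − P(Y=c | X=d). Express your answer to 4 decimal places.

0.0770

P(X=b) = 0.106 + 0.007 + 0.090 = 0.203; P(Y=c | X=b) = 0.090/0.203 = 0.44335.
P(X=d) = 0.050 + 0.097 + 0.085 = 0.232; P(Y=c | X=d) = 0.085/0.232 = 0.36638.
Difference = 0.0770.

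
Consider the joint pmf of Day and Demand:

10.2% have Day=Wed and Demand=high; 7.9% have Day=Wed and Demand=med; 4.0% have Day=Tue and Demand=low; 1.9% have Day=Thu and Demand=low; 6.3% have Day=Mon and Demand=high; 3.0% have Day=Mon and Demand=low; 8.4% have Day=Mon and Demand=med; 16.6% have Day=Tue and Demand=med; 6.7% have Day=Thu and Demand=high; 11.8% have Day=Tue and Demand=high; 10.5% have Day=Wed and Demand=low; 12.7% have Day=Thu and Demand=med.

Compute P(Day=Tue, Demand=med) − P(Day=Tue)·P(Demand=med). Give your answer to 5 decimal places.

0.01826

P(Day=Tue) = 0.040 + 0.166 + 0.118 = 0.324.
P(Demand=med) = 0.084 + 0.166 + 0.079 + 0.127 = 0.456.
P(Day=Tue, Demand=med) − P(Day=Tue)P(Demand=med) = 0.166 − 0.324×0.456 = 0.01826.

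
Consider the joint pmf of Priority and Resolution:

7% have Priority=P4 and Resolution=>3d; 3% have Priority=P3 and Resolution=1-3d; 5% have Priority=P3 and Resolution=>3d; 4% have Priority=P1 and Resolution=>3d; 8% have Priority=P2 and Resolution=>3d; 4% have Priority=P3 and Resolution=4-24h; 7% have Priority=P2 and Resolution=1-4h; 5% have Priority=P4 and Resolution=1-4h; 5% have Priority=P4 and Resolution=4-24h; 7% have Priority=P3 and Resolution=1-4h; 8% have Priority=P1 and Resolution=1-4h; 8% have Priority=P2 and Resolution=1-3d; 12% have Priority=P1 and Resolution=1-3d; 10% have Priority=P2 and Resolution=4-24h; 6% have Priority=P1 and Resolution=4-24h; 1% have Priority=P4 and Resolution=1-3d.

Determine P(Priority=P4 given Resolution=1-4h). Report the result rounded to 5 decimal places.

0.18519

P(Resolution=1-4h) = 0.08 + 0.07 + 0.07 + 0.05 = 0.27.
P(Priority=P4 | Resolution=1-4h) = 0.05/0.27 = 0.18519.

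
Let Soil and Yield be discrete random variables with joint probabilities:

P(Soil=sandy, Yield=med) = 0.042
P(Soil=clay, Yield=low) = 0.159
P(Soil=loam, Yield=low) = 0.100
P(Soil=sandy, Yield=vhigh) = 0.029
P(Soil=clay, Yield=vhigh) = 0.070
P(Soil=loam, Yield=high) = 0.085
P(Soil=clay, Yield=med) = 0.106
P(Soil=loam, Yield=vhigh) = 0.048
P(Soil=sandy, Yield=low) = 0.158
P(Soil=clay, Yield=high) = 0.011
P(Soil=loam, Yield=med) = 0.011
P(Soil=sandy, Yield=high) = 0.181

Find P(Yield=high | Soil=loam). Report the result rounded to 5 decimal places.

P(Soil=loam) = 0.100 + 0.011 + 0.085 + 0.048 = 0.244.
P(Yield=high | Soil=loam) = 0.085/0.244 = 0.34836.

0.34836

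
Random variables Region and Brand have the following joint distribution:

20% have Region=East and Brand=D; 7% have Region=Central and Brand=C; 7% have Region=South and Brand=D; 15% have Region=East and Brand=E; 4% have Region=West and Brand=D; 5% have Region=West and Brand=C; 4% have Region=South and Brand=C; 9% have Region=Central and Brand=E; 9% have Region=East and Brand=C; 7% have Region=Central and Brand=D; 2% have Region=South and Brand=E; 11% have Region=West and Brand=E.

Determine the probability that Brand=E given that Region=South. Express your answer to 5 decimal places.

P(Region=South) = 0.04 + 0.07 + 0.02 = 0.13.
P(Brand=E | Region=South) = 0.02/0.13 = 0.15385.

0.15385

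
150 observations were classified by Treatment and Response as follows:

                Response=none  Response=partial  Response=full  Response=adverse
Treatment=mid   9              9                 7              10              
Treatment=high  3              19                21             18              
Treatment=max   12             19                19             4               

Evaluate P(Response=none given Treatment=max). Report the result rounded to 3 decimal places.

Total with Treatment=max: 12 + 19 + 19 + 4 = 54.
P(Response=none | Treatment=max) = 12/54 = 0.222.

0.222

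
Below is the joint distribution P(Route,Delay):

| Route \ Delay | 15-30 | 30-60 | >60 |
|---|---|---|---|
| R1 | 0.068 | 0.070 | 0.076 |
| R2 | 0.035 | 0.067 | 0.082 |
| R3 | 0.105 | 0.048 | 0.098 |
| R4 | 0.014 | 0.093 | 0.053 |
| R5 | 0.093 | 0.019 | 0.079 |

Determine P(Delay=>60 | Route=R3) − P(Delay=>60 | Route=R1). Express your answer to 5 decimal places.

P(Route=R3) = 0.105 + 0.048 + 0.098 = 0.251; P(Delay=>60 | Route=R3) = 0.098/0.251 = 0.390438.
P(Route=R1) = 0.068 + 0.070 + 0.076 = 0.214; P(Delay=>60 | Route=R1) = 0.076/0.214 = 0.355140.
Difference = 0.03530.

0.03530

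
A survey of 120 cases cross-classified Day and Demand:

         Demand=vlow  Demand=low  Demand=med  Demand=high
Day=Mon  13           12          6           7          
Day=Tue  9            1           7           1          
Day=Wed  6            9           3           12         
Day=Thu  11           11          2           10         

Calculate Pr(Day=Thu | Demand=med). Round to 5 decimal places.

Total with Demand=med: 6 + 7 + 3 + 2 = 18.
P(Day=Thu | Demand=med) = 2/18 = 0.11111.

0.11111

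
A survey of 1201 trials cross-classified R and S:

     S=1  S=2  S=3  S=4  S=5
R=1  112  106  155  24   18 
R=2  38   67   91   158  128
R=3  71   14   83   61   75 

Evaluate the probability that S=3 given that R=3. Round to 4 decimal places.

Total with R=3: 71 + 14 + 83 + 61 + 75 = 304.
P(S=3 | R=3) = 83/304 = 0.2730.

0.2730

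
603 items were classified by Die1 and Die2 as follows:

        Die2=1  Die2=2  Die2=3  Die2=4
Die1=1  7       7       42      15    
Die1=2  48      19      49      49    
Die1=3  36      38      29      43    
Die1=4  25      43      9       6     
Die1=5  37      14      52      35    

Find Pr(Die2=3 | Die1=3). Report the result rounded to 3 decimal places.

0.199

Total with Die1=3: 36 + 38 + 29 + 43 = 146.
P(Die2=3 | Die1=3) = 29/146 = 0.199.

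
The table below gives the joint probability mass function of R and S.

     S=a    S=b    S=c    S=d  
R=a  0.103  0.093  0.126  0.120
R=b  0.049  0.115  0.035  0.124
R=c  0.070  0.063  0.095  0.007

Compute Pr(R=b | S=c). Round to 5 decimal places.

0.13672

P(S=c) = 0.126 + 0.035 + 0.095 = 0.256.
P(R=b | S=c) = 0.035/0.256 = 0.13672.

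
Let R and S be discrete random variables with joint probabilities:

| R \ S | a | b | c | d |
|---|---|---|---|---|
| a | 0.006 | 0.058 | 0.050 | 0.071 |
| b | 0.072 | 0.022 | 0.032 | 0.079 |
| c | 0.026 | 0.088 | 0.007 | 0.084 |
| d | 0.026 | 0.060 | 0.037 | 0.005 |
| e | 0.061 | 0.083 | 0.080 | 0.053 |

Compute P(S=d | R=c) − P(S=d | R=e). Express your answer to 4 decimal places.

0.2184

P(R=c) = 0.026 + 0.088 + 0.007 + 0.084 = 0.205; P(S=d | R=c) = 0.084/0.205 = 0.40976.
P(R=e) = 0.061 + 0.083 + 0.080 + 0.053 = 0.277; P(S=d | R=e) = 0.053/0.277 = 0.19134.
Difference = 0.2184.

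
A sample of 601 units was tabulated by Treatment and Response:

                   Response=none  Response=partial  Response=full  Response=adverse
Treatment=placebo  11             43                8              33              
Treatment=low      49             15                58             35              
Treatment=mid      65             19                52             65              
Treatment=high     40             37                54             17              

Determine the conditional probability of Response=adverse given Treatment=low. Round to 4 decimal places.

0.2229

Total with Treatment=low: 49 + 15 + 58 + 35 = 157.
P(Response=adverse | Treatment=low) = 35/157 = 0.2229.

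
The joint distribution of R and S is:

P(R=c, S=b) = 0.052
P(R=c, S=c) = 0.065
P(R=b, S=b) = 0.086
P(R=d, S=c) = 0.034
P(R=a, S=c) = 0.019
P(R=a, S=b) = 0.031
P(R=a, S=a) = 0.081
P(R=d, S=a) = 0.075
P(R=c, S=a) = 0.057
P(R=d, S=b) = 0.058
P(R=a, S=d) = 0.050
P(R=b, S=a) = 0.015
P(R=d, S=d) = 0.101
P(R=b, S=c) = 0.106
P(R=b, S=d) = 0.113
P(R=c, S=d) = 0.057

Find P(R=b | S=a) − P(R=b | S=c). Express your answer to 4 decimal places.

P(S=a) = 0.081 + 0.015 + 0.057 + 0.075 = 0.228; P(R=b | S=a) = 0.015/0.228 = 0.06579.
P(S=c) = 0.019 + 0.106 + 0.065 + 0.034 = 0.224; P(R=b | S=c) = 0.106/0.224 = 0.47321.
Difference = -0.4074.

-0.4074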